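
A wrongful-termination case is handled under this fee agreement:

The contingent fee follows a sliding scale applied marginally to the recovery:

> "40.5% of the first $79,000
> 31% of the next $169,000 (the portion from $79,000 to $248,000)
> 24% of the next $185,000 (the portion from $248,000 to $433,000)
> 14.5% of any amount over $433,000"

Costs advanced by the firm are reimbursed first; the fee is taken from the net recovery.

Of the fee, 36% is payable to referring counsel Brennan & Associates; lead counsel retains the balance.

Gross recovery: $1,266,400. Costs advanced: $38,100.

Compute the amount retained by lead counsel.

Fee base (net of costs): $1,266,400 − $38,100 = $1,228,300
First $79,000 at 40.5% = $31,995.00
Next $169,000 at 31% = $52,390.00
Next $185,000 at 24% = $44,400.00
Remaining $795,300 at 14.5% = $115,318.50
Fee: $31,995.00 + $52,390.00 + $44,400.00 + $115,318.50 = $244,103.50
Referral share: 36% of $244,103.50 = $87,877.26; lead counsel retains $244,103.50 − $87,877.26 = $156,226.24.

$156,226.24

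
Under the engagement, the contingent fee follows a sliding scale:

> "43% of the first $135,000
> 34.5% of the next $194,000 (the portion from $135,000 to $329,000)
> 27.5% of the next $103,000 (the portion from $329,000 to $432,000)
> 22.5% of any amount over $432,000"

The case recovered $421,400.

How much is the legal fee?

First $135,000 at 43% = $58,050.00
Next $194,000 at 34.5% = $66,930.00
Remaining $92,400 at 27.5% = $25,410.00
Fee: $58,050.00 + $66,930.00 + $25,410.00 = $150,390.00

$150,390.00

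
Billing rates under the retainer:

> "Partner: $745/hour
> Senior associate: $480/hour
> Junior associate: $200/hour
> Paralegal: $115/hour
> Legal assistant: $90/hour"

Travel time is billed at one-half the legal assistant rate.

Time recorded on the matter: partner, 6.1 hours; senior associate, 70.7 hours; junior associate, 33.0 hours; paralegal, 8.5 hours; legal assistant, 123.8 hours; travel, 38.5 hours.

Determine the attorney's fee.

Partner: 6.1 × $745 = $4,544.50
Senior associate: 70.7 × $480 = $33,936.00
Junior associate: 33.0 × $200 = $6,600.00
Paralegal: 8.5 × $115 = $977.50
Legal assistant: 123.8 × $90 = $11,142.00
Subtotal: $4,544.50 + $33,936.00 + $6,600.00 + $977.50 + $11,142.00 = $57,200.00
Travel: 38.5 × ($90 ÷ 2) = 38.5 × $45.00 = $1,732.50
Total: $57,200.00 + $1,732.50 = $58,932.50

$58,932.50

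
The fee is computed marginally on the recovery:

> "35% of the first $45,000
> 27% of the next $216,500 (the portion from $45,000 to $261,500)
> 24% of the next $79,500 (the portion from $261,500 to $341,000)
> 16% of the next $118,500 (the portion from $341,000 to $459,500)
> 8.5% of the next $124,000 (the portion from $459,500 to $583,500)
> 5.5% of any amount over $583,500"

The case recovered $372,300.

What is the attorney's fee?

$98,293.00

First $45,000 at 35% = $15,750.00
Next $216,500 at 27% = $58,455.00
Next $79,500 at 24% = $19,080.00
Remaining $31,300 at 16% = $5,008.00
Fee: $15,750.00 + $58,455.00 + $19,080.00 + $5,008.00 = $98,293.00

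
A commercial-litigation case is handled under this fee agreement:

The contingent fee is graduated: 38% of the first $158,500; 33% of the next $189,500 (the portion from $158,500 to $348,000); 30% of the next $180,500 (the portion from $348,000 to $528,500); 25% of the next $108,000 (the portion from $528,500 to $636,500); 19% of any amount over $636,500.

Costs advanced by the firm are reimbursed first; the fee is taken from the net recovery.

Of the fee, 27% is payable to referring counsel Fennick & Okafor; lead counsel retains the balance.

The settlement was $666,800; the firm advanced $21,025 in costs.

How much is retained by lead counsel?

$150,144.39

Fee base (net of costs): $666,800 − $21,025 = $645,775
First $158,500 at 38% = $60,230.00
Next $189,500 at 33% = $62,535.00
Next $180,500 at 30% = $54,150.00
Next $108,000 at 25% = $27,000.00
Remaining $9,275 at 19% = $1,762.25
Fee: $60,230.00 + $62,535.00 + $54,150.00 + $27,000.00 + $1,762.25 = $205,677.25
Referral share: 27% of $205,677.25 = $55,532.86; lead counsel retains $205,677.25 − $55,532.86 = $150,144.39.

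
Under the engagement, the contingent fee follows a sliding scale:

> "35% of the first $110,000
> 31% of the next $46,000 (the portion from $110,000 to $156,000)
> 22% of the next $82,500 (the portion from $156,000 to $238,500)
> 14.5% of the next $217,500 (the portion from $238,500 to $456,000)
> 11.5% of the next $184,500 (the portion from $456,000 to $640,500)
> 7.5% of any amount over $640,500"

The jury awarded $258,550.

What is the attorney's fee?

First $110,000 at 35% = $38,500.00
Next $46,000 at 31% = $14,260.00
Next $82,500 at 22% = $18,150.00
Remaining $20,050 at 14.5% = $2,907.25
Fee: $38,500.00 + $14,260.00 + $18,150.00 + $2,907.25 = $73,817.25

$73,817.25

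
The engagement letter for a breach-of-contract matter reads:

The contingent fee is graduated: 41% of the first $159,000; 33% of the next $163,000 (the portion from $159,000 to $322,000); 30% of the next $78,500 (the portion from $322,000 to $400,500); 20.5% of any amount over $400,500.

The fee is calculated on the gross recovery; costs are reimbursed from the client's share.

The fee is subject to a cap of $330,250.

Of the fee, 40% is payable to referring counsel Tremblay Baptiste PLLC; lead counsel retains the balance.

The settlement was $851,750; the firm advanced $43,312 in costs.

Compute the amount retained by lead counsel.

$141,021.75

Fee base is the gross recovery, $851,750; costs are reimbursed separately.
First $159,000 at 41% = $65,190.00
Next $163,000 at 33% = $53,790.00
Next $78,500 at 30% = $23,550.00
Remaining $451,250 at 20.5% = $92,506.25
Fee: $65,190.00 + $53,790.00 + $23,550.00 + $92,506.25 = $235,036.25
$235,036.25 is under the $330,250 cap.
Referral share: 40% of $235,036.25 = $94,014.50; lead counsel retains $235,036.25 − $94,014.50 = $141,021.75.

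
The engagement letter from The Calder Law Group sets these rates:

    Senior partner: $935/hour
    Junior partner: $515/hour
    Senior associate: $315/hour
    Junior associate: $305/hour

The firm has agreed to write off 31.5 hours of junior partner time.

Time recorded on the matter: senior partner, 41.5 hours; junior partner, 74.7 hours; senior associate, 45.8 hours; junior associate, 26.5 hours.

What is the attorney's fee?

Senior partner: 41.5 × $935 = $38,802.50
Junior partner: 74.7 × $515 = $38,470.50
Senior associate: 45.8 × $315 = $14,427.00
Junior associate: 26.5 × $305 = $8,082.50
Subtotal: $99,782.50
Write-off: 31.5 × $515 = $16,222.50
Total: $99,782.50 − $16,222.50 = $83,560.00

$83,560.00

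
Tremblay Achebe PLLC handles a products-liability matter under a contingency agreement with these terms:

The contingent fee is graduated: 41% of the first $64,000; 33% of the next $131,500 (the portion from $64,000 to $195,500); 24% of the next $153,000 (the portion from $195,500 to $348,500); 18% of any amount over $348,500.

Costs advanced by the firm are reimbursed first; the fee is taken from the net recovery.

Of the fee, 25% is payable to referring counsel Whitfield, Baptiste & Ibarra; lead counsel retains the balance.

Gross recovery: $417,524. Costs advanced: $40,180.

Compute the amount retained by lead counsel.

$83,660.19

Fee base (net of costs): $417,524 − $40,180 = $377,344
First $64,000 at 41% = $26,240.00
Next $131,500 at 33% = $43,395.00
Next $153,000 at 24% = $36,720.00
Remaining $28,844 at 18% = $5,191.92
Fee: $26,240.00 + $43,395.00 + $36,720.00 + $5,191.92 = $111,546.92
Referral share: 25% of $111,546.92 = $27,886.73; lead counsel retains $111,546.92 − $27,886.73 = $83,660.19.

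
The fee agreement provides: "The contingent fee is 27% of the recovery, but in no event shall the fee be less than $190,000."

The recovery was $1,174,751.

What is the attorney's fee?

$317,182.77

27% of $1,174,751 = $317,182.77
That exceeds the $190,000 minimum.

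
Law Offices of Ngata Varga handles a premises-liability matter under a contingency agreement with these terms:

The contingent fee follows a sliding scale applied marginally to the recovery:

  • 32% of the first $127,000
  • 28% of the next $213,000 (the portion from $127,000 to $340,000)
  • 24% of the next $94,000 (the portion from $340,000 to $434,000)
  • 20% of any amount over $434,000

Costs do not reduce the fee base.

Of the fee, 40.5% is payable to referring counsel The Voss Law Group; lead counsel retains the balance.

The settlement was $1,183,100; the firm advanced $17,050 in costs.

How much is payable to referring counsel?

$110,427.30

Fee base is the gross recovery, $1,183,100; costs are reimbursed separately.
First $127,000 at 32% = $40,640.00
Next $213,000 at 28% = $59,640.00
Next $94,000 at 24% = $22,560.00
Remaining $749,100 at 20% = $149,820.00
Fee: $40,640.00 + $59,640.00 + $22,560.00 + $149,820.00 = $272,660.00
Referral share: 40.5% of $272,660.00 = $110,427.30; lead counsel retains $272,660.00 − $110,427.30 = $162,232.70.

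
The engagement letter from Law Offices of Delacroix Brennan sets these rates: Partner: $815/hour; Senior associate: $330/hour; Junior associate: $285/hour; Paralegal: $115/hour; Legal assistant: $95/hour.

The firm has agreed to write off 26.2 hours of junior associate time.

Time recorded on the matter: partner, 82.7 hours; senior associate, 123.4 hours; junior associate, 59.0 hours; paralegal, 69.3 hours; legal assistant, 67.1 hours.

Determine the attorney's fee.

Partner: 82.7 × $815 = $67,400.50
Senior associate: 123.4 × $330 = $40,722.00
Junior associate: 59.0 × $285 = $16,815.00
Paralegal: 69.3 × $115 = $7,969.50
Legal assistant: 67.1 × $95 = $6,374.50
Subtotal: $139,281.50
Write-off: 26.2 × $285 = $7,467.00
Total: $139,281.50 − $7,467.00 = $131,814.50

$131,814.50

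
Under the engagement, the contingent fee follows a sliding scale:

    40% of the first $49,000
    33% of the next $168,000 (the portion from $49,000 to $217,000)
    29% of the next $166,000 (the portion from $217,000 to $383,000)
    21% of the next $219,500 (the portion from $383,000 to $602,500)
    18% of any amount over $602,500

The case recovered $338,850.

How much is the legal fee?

$110,376.50

First $49,000 at 40% = $19,600.00
Next $168,000 at 33% = $55,440.00
Remaining $121,850 at 29% = $35,336.50
Fee: $19,600.00 + $55,440.00 + $35,336.50 = $110,376.50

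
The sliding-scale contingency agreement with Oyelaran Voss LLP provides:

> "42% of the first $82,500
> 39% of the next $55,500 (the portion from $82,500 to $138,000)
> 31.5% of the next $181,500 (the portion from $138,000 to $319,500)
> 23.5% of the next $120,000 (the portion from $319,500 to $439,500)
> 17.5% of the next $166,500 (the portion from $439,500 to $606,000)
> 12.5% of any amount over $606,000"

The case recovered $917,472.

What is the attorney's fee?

$209,739.00

First $82,500 at 42% = $34,650.00
Next $55,500 at 39% = $21,645.00
Next $181,500 at 31.5% = $57,172.50
Next $120,000 at 23.5% = $28,200.00
Next $166,500 at 17.5% = $29,137.50
Remaining $311,472 at 12.5% = $38,934.00
Fee: $34,650.00 + $21,645.00 + $57,172.50 + $28,200.00 + $29,137.50 + $38,934.00 = $209,739.00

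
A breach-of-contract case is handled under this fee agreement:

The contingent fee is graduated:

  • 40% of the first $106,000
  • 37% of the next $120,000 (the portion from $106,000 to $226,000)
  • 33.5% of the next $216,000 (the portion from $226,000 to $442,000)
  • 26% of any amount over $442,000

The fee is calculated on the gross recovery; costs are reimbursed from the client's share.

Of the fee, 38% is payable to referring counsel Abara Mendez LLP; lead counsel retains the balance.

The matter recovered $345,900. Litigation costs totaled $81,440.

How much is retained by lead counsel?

Fee base is the gross recovery, $345,900; costs are reimbursed separately.
First $106,000 at 40% = $42,400.00
Next $120,000 at 37% = $44,400.00
Remaining $119,900 at 33.5% = $40,166.50
Fee: $42,400.00 + $44,400.00 + $40,166.50 = $126,966.50
Referral share: 38% of $126,966.50 = $48,247.27; lead counsel retains $126,966.50 − $48,247.27 = $78,719.23.

$78,719.23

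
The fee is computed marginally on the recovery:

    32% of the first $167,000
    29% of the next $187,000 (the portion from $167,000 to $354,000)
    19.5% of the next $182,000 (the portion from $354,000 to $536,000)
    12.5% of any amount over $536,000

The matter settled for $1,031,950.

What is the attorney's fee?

First $167,000 at 32% = $53,440.00
Next $187,000 at 29% = $54,230.00
Next $182,000 at 19.5% = $35,490.00
Remaining $495,950 at 12.5% = $61,993.75
Fee: $53,440.00 + $54,230.00 + $35,490.00 + $61,993.75 = $205,153.75

$205,153.75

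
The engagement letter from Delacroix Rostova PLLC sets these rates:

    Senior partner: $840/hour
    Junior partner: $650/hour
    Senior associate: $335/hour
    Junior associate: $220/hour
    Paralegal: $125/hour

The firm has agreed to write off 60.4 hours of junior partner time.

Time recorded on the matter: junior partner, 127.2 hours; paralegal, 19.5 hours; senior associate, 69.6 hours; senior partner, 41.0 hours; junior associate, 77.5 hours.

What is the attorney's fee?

Senior partner: 41.0 × $840 = $34,440.00
Junior partner: 127.2 × $650 = $82,680.00
Senior associate: 69.6 × $335 = $23,316.00
Junior associate: 77.5 × $220 = $17,050.00
Paralegal: 19.5 × $125 = $2,437.50
Subtotal: $159,923.50
Write-off: 60.4 × $650 = $39,260.00
Total: $159,923.50 − $39,260.00 = $120,663.50

$120,663.50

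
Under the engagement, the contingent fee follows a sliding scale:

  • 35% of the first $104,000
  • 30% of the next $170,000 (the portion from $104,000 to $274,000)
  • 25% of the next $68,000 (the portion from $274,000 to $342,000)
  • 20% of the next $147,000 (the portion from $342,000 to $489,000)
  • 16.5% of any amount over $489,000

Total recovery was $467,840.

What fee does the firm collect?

First $104,000 at 35% = $36,400.00
Next $170,000 at 30% = $51,000.00
Next $68,000 at 25% = $17,000.00
Remaining $125,840 at 20% = $25,168.00
Fee: $36,400.00 + $51,000.00 + $17,000.00 + $25,168.00 = $129,568.00

$129,568.00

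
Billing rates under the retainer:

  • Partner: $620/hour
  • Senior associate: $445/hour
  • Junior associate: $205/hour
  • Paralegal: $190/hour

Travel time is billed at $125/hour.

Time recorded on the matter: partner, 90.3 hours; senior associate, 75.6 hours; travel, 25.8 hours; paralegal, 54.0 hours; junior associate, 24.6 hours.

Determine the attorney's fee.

Partner: 90.3 × $620 = $55,986.00
Senior associate: 75.6 × $445 = $33,642.00
Junior associate: 24.6 × $205 = $5,043.00
Paralegal: 54.0 × $190 = $10,260.00
Subtotal: $55,986.00 + $33,642.00 + $5,043.00 + $10,260.00 = $104,931.00
Travel: 25.8 × $125 = $3,225.00
Total: $104,931.00 + $3,225.00 = $108,156.00

$108,156.00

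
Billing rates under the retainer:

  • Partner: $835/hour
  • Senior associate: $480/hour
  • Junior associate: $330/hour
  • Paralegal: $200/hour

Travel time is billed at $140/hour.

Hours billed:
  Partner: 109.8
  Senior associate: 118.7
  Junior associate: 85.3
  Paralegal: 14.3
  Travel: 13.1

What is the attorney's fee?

Partner: 109.8 × $835 = $91,683.00
Senior associate: 118.7 × $480 = $56,976.00
Junior associate: 85.3 × $330 = $28,149.00
Paralegal: 14.3 × $200 = $2,860.00
Subtotal: $91,683.00 + $56,976.00 + $28,149.00 + $2,860.00 = $179,668.00
Travel: 13.1 × $140 = $1,834.00
Total: $179,668.00 + $1,834.00 = $181,502.00

$181,502.00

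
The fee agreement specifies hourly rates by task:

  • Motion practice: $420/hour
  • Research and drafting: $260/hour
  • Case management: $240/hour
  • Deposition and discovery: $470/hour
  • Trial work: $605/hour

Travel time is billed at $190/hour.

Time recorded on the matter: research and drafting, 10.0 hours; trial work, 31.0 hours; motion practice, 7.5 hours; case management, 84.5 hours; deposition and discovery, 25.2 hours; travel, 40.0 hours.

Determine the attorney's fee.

$64,229.00

Motion practice: 7.5 × $420 = $3,150.00
Research and drafting: 10.0 × $260 = $2,600.00
Case management: 84.5 × $240 = $20,280.00
Deposition and discovery: 25.2 × $470 = $11,844.00
Trial work: 31.0 × $605 = $18,755.00
Subtotal: $3,150.00 + $2,600.00 + $20,280.00 + $11,844.00 + $18,755.00 = $56,629.00
Travel: 40.0 × $190 = $7,600.00
Total: $56,629.00 + $7,600.00 = $64,229.00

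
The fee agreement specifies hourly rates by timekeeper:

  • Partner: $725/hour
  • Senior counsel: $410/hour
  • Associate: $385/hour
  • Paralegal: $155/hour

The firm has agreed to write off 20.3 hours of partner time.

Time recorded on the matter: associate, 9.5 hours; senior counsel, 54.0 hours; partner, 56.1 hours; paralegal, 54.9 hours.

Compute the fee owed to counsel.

$60,262.00

Partner: 56.1 × $725 = $40,672.50
Senior counsel: 54.0 × $410 = $22,140.00
Associate: 9.5 × $385 = $3,657.50
Paralegal: 54.9 × $155 = $8,509.50
Subtotal: $74,979.50
Write-off: 20.3 × $725 = $14,717.50
Total: $74,979.50 − $14,717.50 = $60,262.00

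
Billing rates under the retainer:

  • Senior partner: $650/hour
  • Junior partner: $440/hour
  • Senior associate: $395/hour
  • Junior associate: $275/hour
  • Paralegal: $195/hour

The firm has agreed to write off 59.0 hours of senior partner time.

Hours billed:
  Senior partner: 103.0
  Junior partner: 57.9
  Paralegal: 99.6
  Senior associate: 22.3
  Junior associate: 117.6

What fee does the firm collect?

Senior partner: 103.0 × $650 = $66,950.00
Junior partner: 57.9 × $440 = $25,476.00
Senior associate: 22.3 × $395 = $8,808.50
Junior associate: 117.6 × $275 = $32,340.00
Paralegal: 99.6 × $195 = $19,422.00
Subtotal: $152,996.50
Write-off: 59.0 × $650 = $38,350.00
Total: $152,996.50 − $38,350.00 = $114,646.50

$114,646.50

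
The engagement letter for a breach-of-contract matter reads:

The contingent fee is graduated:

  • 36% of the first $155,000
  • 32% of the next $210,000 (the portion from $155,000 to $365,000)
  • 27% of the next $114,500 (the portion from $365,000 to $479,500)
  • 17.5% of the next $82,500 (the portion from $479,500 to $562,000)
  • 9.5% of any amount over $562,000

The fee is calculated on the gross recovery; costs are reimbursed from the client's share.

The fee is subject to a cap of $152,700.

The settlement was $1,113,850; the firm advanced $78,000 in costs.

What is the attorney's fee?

$152,700.00

Fee base is the gross recovery, $1,113,850; costs are reimbursed separately.
First $155,000 at 36% = $55,800.00
Next $210,000 at 32% = $67,200.00
Next $114,500 at 27% = $30,915.00
Next $82,500 at 17.5% = $14,437.50
Remaining $551,850 at 9.5% = $52,425.75
Fee: $55,800.00 + $67,200.00 + $30,915.00 + $14,437.50 + $52,425.75 = $220,778.25
$220,778.25 exceeds the $152,700 cap, so the fee is capped at $152,700.00.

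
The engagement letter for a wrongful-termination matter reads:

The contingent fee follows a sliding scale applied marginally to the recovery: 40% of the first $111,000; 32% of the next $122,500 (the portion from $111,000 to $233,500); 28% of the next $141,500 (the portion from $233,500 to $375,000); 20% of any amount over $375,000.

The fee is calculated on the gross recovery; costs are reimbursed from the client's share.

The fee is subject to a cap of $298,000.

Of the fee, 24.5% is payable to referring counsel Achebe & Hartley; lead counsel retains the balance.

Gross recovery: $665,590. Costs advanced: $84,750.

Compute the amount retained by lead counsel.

$136,910.19

Fee base is the gross recovery, $665,590; costs are reimbursed separately.
First $111,000 at 40% = $44,400.00
Next $122,500 at 32% = $39,200.00
Next $141,500 at 28% = $39,620.00
Remaining $290,590 at 20% = $58,118.00
Fee: $44,400.00 + $39,200.00 + $39,620.00 + $58,118.00 = $181,338.00
$181,338.00 is under the $298,000 cap.
Referral share: 24.5% of $181,338.00 = $44,427.81; lead counsel retains $181,338.00 − $44,427.81 = $136,910.19.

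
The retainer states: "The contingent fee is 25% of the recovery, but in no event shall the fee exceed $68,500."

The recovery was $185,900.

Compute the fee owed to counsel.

25% of $185,900 = $46,475.00
That is under the $68,500 cap.

$46,475.00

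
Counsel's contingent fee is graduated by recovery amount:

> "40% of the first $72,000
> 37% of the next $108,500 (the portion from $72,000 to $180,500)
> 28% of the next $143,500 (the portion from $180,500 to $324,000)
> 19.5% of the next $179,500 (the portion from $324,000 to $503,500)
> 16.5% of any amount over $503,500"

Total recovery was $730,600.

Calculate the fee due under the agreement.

$181,599.00

First $72,000 at 40% = $28,800.00
Next $108,500 at 37% = $40,145.00
Next $143,500 at 28% = $40,180.00
Next $179,500 at 19.5% = $35,002.50
Remaining $227,100 at 16.5% = $37,471.50
Fee: $28,800.00 + $40,145.00 + $40,180.00 + $35,002.50 + $37,471.50 = $181,599.00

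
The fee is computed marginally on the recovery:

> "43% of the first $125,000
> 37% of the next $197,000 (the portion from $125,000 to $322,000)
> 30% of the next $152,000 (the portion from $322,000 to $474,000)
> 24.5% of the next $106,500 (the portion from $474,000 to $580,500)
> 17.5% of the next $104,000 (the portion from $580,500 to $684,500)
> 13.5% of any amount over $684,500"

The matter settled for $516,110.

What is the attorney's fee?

$182,556.95

First $125,000 at 43% = $53,750.00
Next $197,000 at 37% = $72,890.00
Next $152,000 at 30% = $45,600.00
Remaining $42,110 at 24.5% = $10,316.95
Fee: $53,750.00 + $72,890.00 + $45,600.00 + $10,316.95 = $182,556.95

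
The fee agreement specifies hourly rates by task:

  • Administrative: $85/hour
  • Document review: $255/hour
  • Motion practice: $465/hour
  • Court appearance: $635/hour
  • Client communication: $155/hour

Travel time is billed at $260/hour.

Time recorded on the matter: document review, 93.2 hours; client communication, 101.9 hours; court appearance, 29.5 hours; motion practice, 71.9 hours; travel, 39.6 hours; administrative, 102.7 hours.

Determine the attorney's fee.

$110,752.00

Administrative: 102.7 × $85 = $8,729.50
Document review: 93.2 × $255 = $23,766.00
Motion practice: 71.9 × $465 = $33,433.50
Court appearance: 29.5 × $635 = $18,732.50
Client communication: 101.9 × $155 = $15,794.50
Subtotal: $8,729.50 + $23,766.00 + $33,433.50 + $18,732.50 + $15,794.50 = $100,456.00
Travel: 39.6 × $260 = $10,296.00
Total: $100,456.00 + $10,296.00 = $110,752.00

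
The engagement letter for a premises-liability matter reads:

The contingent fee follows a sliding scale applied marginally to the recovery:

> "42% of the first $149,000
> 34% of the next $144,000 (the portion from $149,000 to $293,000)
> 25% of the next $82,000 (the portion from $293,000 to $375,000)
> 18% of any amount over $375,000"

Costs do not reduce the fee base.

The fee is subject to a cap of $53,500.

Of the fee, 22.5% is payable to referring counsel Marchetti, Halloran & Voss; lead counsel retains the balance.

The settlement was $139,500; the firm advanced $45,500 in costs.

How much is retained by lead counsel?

Fee base is the gross recovery, $139,500; costs are reimbursed separately.
First $139,500 at 42% = $58,590.00
$58,590.00 exceeds the $53,500 cap, so the fee is capped at $53,500.00.
Referral share: 22.5% of $53,500.00 = $12,037.50; lead counsel retains $53,500.00 − $12,037.50 = $41,462.50.

$41,462.50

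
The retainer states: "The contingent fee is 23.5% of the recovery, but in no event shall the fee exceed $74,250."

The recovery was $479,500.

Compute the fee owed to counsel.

$74,250.00

23.5% of $479,500 = $112,682.50
That exceeds the $74,250 cap, so the fee is capped at $74,250.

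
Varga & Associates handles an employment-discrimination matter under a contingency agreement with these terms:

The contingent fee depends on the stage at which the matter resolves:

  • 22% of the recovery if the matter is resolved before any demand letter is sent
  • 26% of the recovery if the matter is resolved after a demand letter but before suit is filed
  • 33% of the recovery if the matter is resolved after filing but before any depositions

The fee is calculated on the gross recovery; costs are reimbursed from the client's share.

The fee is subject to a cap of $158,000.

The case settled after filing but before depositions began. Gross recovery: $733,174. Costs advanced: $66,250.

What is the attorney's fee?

$158,000.00

Fee base is the gross recovery, $733,174; costs are reimbursed separately.
The matter settled after filing but before depositions began, so the 33% rate applies.
$733,174 × 33% = $241,947.42
$241,947.42 exceeds the $158,000 cap, so the fee is capped at $158,000.00.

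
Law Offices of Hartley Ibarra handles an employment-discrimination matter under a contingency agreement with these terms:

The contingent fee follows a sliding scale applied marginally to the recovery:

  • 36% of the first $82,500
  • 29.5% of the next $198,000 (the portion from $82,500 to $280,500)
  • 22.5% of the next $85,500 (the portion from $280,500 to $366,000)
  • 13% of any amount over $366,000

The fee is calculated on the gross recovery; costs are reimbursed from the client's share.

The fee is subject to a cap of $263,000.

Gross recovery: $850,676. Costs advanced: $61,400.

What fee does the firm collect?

Fee base is the gross recovery, $850,676; costs are reimbursed separately.
First $82,500 at 36% = $29,700.00
Next $198,000 at 29.5% = $58,410.00
Next $85,500 at 22.5% = $19,237.50
Remaining $484,676 at 13% = $63,007.88
Fee: $29,700.00 + $58,410.00 + $19,237.50 + $63,007.88 = $170,355.38
$170,355.38 is under the $263,000 cap.

$170,355.38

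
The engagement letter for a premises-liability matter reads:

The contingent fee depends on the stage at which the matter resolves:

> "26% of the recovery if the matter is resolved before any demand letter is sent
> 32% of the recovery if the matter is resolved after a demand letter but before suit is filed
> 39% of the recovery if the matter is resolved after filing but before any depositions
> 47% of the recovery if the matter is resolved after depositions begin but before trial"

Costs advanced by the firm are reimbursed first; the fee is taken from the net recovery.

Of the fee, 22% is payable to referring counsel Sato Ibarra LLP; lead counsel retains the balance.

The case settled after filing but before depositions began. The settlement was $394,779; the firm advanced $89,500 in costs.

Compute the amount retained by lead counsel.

Fee base (net of costs): $394,779 − $89,500 = $305,279
The matter settled after filing but before depositions began, so the 39% rate applies.
$305,279 × 39% = $119,058.81
Referral share: 22% of $119,058.81 = $26,192.94; lead counsel retains $119,058.81 − $26,192.94 = $92,865.87.

$92,865.87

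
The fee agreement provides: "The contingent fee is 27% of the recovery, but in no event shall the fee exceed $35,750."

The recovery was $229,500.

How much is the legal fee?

$35,750.00

27% of $229,500 = $61,965.00
That exceeds the $35,750 cap, so the fee is capped at $35,750.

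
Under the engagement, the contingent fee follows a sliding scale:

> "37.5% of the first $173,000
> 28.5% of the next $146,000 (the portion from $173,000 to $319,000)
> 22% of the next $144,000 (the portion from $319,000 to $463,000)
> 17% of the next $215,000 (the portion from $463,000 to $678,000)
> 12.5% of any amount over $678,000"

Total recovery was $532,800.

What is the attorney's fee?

$150,031.00

First $173,000 at 37.5% = $64,875.00
Next $146,000 at 28.5% = $41,610.00
Next $144,000 at 22% = $31,680.00
Remaining $69,800 at 17% = $11,866.00
Fee: $64,875.00 + $41,610.00 + $31,680.00 + $11,866.00 = $150,031.00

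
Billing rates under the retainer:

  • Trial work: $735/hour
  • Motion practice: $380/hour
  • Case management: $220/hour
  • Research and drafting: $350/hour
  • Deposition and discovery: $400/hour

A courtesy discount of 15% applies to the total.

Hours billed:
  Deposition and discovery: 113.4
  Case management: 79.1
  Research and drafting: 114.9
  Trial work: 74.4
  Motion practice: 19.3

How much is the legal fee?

Trial work: 74.4 × $735 = $54,684.00
Motion practice: 19.3 × $380 = $7,334.00
Case management: 79.1 × $220 = $17,402.00
Research and drafting: 114.9 × $350 = $40,215.00
Deposition and discovery: 113.4 × $400 = $45,360.00
Subtotal: $164,995.00
Less 15% discount: −$24,749.25
Total: $164,995.00 − $24,749.25 = $140,245.75

$140,245.75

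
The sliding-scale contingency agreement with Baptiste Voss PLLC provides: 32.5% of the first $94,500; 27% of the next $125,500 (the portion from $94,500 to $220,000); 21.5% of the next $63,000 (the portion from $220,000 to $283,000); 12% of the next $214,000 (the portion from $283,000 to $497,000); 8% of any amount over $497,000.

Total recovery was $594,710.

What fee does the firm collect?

First $94,500 at 32.5% = $30,712.50
Next $125,500 at 27% = $33,885.00
Next $63,000 at 21.5% = $13,545.00
Next $214,000 at 12% = $25,680.00
Remaining $97,710 at 8% = $7,816.80
Fee: $30,712.50 + $33,885.00 + $13,545.00 + $25,680.00 + $7,816.80 = $111,639.30

$111,639.30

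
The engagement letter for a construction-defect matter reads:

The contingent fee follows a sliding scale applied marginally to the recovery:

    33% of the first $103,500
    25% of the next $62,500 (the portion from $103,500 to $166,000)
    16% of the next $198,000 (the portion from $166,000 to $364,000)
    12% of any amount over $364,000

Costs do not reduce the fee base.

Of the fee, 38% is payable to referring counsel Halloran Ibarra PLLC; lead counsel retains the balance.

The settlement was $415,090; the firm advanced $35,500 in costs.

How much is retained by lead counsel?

$54,306.30

Fee base is the gross recovery, $415,090; costs are reimbursed separately.
First $103,500 at 33% = $34,155.00
Next $62,500 at 25% = $15,625.00
Next $198,000 at 16% = $31,680.00
Remaining $51,090 at 12% = $6,130.80
Fee: $34,155.00 + $15,625.00 + $31,680.00 + $6,130.80 = $87,590.80
Referral share: 38% of $87,590.80 = $33,284.50; lead counsel retains $87,590.80 − $33,284.50 = $54,306.30.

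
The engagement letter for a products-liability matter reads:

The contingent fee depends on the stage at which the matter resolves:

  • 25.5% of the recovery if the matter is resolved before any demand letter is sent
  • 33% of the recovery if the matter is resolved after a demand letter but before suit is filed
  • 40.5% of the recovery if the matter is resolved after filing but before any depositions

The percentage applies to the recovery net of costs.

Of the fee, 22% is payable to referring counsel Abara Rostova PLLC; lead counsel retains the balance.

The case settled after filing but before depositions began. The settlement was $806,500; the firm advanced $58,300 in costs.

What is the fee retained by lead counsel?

$236,356.38

Fee base (net of costs): $806,500 − $58,300 = $748,200
The matter settled after filing but before depositions began, so the 40.5% rate applies.
$748,200 × 40.5% = $303,021.00
Referral share: 22% of $303,021.00 = $66,664.62; lead counsel retains $303,021.00 − $66,664.62 = $236,356.38.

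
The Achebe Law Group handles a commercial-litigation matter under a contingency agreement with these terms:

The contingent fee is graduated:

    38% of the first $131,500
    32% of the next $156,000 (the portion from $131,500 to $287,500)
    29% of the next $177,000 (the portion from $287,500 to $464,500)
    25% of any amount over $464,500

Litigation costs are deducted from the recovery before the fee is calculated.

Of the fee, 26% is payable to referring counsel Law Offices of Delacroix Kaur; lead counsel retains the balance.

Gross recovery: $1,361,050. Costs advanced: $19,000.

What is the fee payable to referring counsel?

Fee base (net of costs): $1,361,050 − $19,000 = $1,342,050
First $131,500 at 38% = $49,970.00
Next $156,000 at 32% = $49,920.00
Next $177,000 at 29% = $51,330.00
Remaining $877,550 at 25% = $219,387.50
Fee: $49,970.00 + $49,920.00 + $51,330.00 + $219,387.50 = $370,607.50
Referral share: 26% of $370,607.50 = $96,357.95; lead counsel retains $370,607.50 − $96,357.95 = $274,249.55.

$96,357.95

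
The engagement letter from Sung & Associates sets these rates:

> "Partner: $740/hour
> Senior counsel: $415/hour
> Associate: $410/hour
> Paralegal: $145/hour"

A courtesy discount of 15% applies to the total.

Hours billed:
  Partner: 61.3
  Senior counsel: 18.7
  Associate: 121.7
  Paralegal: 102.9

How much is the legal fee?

$100,249.00

Partner: 61.3 × $740 = $45,362.00
Senior counsel: 18.7 × $415 = $7,760.50
Associate: 121.7 × $410 = $49,897.00
Paralegal: 102.9 × $145 = $14,920.50
Subtotal: $117,940.00
Less 15% discount: −$17,691.00
Total: $117,940.00 − $17,691.00 = $100,249.00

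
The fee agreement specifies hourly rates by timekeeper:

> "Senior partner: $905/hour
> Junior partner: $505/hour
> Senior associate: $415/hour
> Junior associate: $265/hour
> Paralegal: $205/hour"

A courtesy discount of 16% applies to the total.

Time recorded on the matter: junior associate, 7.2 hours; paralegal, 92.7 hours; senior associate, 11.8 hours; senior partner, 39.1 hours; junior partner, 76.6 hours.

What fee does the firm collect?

$83,896.68

Senior partner: 39.1 × $905 = $35,385.50
Junior partner: 76.6 × $505 = $38,683.00
Senior associate: 11.8 × $415 = $4,897.00
Junior associate: 7.2 × $265 = $1,908.00
Paralegal: 92.7 × $205 = $19,003.50
Subtotal: $99,877.00
Less 16% discount: −$15,980.32
Total: $99,877.00 − $15,980.32 = $83,896.68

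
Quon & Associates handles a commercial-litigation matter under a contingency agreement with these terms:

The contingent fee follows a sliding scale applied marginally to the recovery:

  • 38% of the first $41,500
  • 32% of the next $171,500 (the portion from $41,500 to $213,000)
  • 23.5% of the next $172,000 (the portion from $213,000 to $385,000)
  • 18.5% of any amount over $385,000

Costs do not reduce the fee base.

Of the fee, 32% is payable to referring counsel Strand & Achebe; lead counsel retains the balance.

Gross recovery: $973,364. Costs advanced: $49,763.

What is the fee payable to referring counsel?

Fee base is the gross recovery, $973,364; costs are reimbursed separately.
First $41,500 at 38% = $15,770.00
Next $171,500 at 32% = $54,880.00
Next $172,000 at 23.5% = $40,420.00
Remaining $588,364 at 18.5% = $108,847.34
Fee: $15,770.00 + $54,880.00 + $40,420.00 + $108,847.34 = $219,917.34
Referral share: 32% of $219,917.34 = $70,373.55; lead counsel retains $219,917.34 − $70,373.55 = $149,543.79.

$70,373.55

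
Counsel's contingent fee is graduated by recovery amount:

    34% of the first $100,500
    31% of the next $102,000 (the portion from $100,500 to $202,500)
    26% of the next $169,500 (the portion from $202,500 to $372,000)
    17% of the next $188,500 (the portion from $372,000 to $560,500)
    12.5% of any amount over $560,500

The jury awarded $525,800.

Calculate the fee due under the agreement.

$136,006.00

First $100,500 at 34% = $34,170.00
Next $102,000 at 31% = $31,620.00
Next $169,500 at 26% = $44,070.00
Remaining $153,800 at 17% = $26,146.00
Fee: $34,170.00 + $31,620.00 + $44,070.00 + $26,146.00 = $136,006.00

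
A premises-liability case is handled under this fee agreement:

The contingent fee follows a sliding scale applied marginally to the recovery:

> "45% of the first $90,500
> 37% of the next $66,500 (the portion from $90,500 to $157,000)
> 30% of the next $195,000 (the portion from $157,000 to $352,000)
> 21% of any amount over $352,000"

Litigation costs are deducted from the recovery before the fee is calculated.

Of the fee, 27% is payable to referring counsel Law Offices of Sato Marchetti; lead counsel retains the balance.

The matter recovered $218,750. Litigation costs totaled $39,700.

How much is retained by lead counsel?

Fee base (net of costs): $218,750 − $39,700 = $179,050
First $90,500 at 45% = $40,725.00
Next $66,500 at 37% = $24,605.00
Remaining $22,050 at 30% = $6,615.00
Fee: $40,725.00 + $24,605.00 + $6,615.00 = $71,945.00
Referral share: 27% of $71,945.00 = $19,425.15; lead counsel retains $71,945.00 − $19,425.15 = $52,519.85.

$52,519.85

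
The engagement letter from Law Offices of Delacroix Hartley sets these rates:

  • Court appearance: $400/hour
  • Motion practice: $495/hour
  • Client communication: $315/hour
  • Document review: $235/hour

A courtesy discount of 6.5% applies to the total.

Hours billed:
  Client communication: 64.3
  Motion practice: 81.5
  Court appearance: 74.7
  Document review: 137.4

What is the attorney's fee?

Court appearance: 74.7 × $400 = $29,880.00
Motion practice: 81.5 × $495 = $40,342.50
Client communication: 64.3 × $315 = $20,254.50
Document review: 137.4 × $235 = $32,289.00
Subtotal: $122,766.00
Less 6.5% discount: −$7,979.79
Total: $122,766.00 − $7,979.79 = $114,786.21

$114,786.21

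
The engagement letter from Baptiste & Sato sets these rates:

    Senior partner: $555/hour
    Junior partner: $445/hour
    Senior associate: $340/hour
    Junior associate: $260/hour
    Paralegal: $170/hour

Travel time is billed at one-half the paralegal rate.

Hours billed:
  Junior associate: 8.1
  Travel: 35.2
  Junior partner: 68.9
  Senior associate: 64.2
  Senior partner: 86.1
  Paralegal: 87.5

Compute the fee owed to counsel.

$120,247.00

Senior partner: 86.1 × $555 = $47,785.50
Junior partner: 68.9 × $445 = $30,660.50
Senior associate: 64.2 × $340 = $21,828.00
Junior associate: 8.1 × $260 = $2,106.00
Paralegal: 87.5 × $170 = $14,875.00
Subtotal: $47,785.50 + $30,660.50 + $21,828.00 + $2,106.00 + $14,875.00 = $117,255.00
Travel: 35.2 × ($170 ÷ 2) = 35.2 × $85.00 = $2,992.00
Total: $117,255.00 + $2,992.00 = $120,247.00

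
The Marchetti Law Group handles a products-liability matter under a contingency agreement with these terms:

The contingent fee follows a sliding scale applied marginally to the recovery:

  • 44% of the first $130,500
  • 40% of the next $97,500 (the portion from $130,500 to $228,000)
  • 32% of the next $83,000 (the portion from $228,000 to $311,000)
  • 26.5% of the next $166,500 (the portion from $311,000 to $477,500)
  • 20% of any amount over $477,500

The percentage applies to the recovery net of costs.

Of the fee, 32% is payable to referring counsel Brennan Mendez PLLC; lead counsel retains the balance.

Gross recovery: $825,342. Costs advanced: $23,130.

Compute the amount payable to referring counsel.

$74,254.37

Fee base (net of costs): $825,342 − $23,130 = $802,212
First $130,500 at 44% = $57,420.00
Next $97,500 at 40% = $39,000.00
Next $83,000 at 32% = $26,560.00
Next $166,500 at 26.5% = $44,122.50
Remaining $324,712 at 20% = $64,942.40
Fee: $57,420.00 + $39,000.00 + $26,560.00 + $44,122.50 + $64,942.40 = $232,044.90
Referral share: 32% of $232,044.90 = $74,254.37; lead counsel retains $232,044.90 − $74,254.37 = $157,790.53.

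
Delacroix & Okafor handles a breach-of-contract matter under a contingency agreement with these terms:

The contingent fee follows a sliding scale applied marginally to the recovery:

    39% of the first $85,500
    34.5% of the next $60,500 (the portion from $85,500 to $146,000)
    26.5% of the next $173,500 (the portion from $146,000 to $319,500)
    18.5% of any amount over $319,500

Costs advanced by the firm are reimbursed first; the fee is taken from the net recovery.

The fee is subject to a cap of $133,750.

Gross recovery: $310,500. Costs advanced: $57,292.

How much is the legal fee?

Fee base (net of costs): $310,500 − $57,292 = $253,208
First $85,500 at 39% = $33,345.00
Next $60,500 at 34.5% = $20,872.50
Remaining $107,208 at 26.5% = $28,410.12
Fee: $33,345.00 + $20,872.50 + $28,410.12 = $82,627.62
$82,627.62 is under the $133,750 cap.

$82,627.62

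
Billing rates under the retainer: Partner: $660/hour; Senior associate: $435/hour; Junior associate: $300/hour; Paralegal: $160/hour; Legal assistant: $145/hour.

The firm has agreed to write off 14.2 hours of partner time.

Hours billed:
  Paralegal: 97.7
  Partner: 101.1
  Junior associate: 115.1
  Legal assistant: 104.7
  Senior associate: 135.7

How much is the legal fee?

Partner: 101.1 × $660 = $66,726.00
Senior associate: 135.7 × $435 = $59,029.50
Junior associate: 115.1 × $300 = $34,530.00
Paralegal: 97.7 × $160 = $15,632.00
Legal assistant: 104.7 × $145 = $15,181.50
Subtotal: $191,099.00
Write-off: 14.2 × $660 = $9,372.00
Total: $191,099.00 − $9,372.00 = $181,727.00

$181,727.00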